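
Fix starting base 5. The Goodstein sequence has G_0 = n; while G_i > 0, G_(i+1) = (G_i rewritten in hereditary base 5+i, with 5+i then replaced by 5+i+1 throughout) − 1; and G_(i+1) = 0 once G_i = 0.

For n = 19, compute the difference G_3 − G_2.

2

(0) 19|_5 = 3·5 + 4 ↦ 3·6 + 4|_6 = 22 ⇒ 21
(1) 21|_6 = 3·6 + 3 ↦ 3·7 + 3|_7 = 24 ⇒ 23
(2) 23|_7 = 3·7 + 2 ↦ 3·8 + 2|_8 = 26 ⇒ 25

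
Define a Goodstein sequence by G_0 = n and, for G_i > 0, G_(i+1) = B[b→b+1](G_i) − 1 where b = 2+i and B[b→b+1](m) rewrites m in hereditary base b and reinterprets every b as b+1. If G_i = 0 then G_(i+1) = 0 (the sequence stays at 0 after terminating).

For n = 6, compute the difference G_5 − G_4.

step 0: 6 = 2^2 + 2; sub 3 for 2: 3^3 + 3; = 30; G_1 = 30−1 = 29
step 1: 29 = 3^3 + 2; sub 4 for 3: 4^4 + 2; = 258; G_2 = 258−1 = 257
step 2: 257 = 4^4 + 1; sub 5 for 4: 5^5 + 1; = 3126; G_3 = 3126−1 = 3125
step 3: 3125 = 5^5; sub 6 for 5: 6^6; = 46656; G_4 = 46656−1 = 46655
step 4: 46655 = 5·6^5 + 5·6^4 + 5·6^3 + 5·6^2 + 5·6 + 5; sub 7 for 6: 5·7^5 + 5·7^4 + 5·7^3 + 5·7^2 + 5·7 + 5; = 98040; G_5 = 98040−1 = 98039

51384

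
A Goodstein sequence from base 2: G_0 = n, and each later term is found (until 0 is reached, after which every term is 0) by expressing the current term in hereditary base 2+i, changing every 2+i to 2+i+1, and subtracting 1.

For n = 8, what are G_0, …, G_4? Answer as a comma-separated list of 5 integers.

8, 80, 553, 6310, 93395

base 2: 8 = 2^(2 + 1); at 3: 3^(3 + 1) = 81; next = 80
base 3: 80 = 2·3^3 + 2·3^2 + 2·3 + 2; at 4: 2·4^4 + 2·4^2 + 2·4 + 2 = 554; next = 553
base 4: 553 = 2·4^4 + 2·4^2 + 2·4 + 1; at 5: 2·5^5 + 2·5^2 + 2·5 + 1 = 6311; next = 6310
base 5: 6310 = 2·5^5 + 2·5^2 + 2·5; at 6: 2·6^6 + 2·6^2 + 2·6 = 93396; next = 93395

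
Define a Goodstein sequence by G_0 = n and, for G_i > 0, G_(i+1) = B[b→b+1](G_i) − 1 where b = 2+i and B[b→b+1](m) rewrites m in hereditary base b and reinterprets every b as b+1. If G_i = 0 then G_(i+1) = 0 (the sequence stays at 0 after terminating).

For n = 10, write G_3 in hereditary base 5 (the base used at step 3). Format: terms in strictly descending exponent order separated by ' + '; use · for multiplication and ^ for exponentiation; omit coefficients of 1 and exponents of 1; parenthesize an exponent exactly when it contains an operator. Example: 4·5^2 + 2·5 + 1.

G_0=10  [base 2] 2^(2 + 1) + 2  →[2↦3]→  3^(3 + 1) + 3 = 84  −1 ⇒ G_1=83
G_1=83  [base 3] 3^(3 + 1) + 2  →[3↦4]→  4^(4 + 1) + 2 = 1026  −1 ⇒ G_2=1025
G_2=1025  [base 4] 4^(4 + 1) + 1  →[4↦5]→  5^(5 + 1) + 1 = 15626  −1 ⇒ G_3=15625
G_3=15625  [base 5] 5^(5 + 1)  →[5↦6]→  6^(6 + 1) = 279936  −1 ⇒ G_4=279935

5^(5 + 1)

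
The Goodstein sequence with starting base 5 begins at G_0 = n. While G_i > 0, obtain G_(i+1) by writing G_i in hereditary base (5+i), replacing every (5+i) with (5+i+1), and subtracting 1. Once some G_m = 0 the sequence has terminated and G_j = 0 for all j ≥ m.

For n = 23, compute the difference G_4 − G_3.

3

(0) 23|_5 = 4·5 + 3 ↦ 4·6 + 3|_6 = 27 ⇒ 26
(1) 26|_6 = 4·6 + 2 ↦ 4·7 + 2|_7 = 30 ⇒ 29
(2) 29|_7 = 4·7 + 1 ↦ 4·8 + 1|_8 = 33 ⇒ 32
(3) 32|_8 = 4·8 ↦ 4·9|_9 = 36 ⇒ 35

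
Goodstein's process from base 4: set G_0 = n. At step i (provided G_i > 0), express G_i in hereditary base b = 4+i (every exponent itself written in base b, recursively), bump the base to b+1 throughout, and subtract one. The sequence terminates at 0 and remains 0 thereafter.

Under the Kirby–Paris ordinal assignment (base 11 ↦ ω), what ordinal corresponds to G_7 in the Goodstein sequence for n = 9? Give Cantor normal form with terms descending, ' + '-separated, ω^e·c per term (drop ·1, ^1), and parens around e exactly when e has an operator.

ω

[0] 9 ≡ 2·4 + 1 (base 4). Lift 5: 11. −1: 10.
[1] 10 ≡ 2·5 (base 5). Lift 6: 12. −1: 11.
[2] 11 ≡ 6 + 5 (base 6). Lift 7: 12. −1: 11.
[3] 11 ≡ 7 + 4 (base 7). Lift 8: 12. −1: 11.
[4] 11 ≡ 8 + 3 (base 8). Lift 9: 12. −1: 11.
[5] 11 ≡ 9 + 2 (base 9). Lift 10: 12. −1: 11.
[6] 11 ≡ 10 + 1 (base 10). Lift 11: 12. −1: 11.
[7] 11 ≡ 11 (base 11). Lift 12: 12. −1: 11.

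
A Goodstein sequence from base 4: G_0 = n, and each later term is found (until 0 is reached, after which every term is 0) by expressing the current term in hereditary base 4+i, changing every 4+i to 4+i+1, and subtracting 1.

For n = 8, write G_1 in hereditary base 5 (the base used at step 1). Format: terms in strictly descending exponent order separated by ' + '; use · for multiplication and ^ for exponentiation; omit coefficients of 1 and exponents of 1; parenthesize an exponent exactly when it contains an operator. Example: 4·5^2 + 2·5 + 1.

step 0: 8 = 2·4; sub 5 for 4: 2·5; = 10; G_1 = 10−1 = 9
step 1: 9 = 5 + 4; sub 6 for 5: 6 + 4; = 10; G_2 = 10−1 = 9

5 + 4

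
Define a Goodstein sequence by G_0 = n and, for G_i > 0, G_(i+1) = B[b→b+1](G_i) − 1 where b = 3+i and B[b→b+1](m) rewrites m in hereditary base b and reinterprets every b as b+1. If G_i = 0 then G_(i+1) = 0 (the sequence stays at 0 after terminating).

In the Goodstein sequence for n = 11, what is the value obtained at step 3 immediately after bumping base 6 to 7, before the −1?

40

G_0 = 11. HB_3(11) = 3^2 + 2. Bump = 18. G_1 = 17.
G_1 = 17. HB_4(17) = 4^2 + 1. Bump = 26. G_2 = 25.
G_2 = 25. HB_5(25) = 5^2. Bump = 36. G_3 = 35.
G_3 = 35. HB_6(35) = 5·6 + 5. Bump = 40. G_4 = 39.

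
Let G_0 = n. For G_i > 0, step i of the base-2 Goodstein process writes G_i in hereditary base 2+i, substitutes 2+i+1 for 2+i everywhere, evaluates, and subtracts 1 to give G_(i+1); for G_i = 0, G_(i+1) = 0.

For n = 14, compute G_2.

i=0: 14 = 2^(2 + 1) + 2^2 + 2 (b=2); 2→3: 3^(3 + 1) + 3^3 + 3 = 111; 111−1 = 110
i=1: 110 = 3^(3 + 1) + 3^3 + 2 (b=3); 3→4: 4^(4 + 1) + 4^4 + 2 = 1282; 1282−1 = 1281
i=2: 1281 = 4^(4 + 1) + 4^4 + 1 (b=4); 4→5: 5^(5 + 1) + 5^5 + 1 = 18751; 18751−1 = 18750

1281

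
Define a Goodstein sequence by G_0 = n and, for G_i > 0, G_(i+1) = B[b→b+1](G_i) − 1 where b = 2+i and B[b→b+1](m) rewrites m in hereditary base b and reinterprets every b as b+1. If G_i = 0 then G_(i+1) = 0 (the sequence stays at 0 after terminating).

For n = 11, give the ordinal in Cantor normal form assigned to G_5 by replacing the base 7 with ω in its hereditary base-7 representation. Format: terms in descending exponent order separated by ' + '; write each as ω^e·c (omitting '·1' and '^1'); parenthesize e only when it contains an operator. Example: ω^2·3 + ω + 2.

11 —HB2→ 2^(2 + 1) + 2 + 1 —bump→ 3^(3 + 1) + 3 + 1 = 85 —(−1)→ 84
84 —HB3→ 3^(3 + 1) + 3 —bump→ 4^(4 + 1) + 4 = 1028 —(−1)→ 1027
1027 —HB4→ 4^(4 + 1) + 3 —bump→ 5^(5 + 1) + 3 = 15628 —(−1)→ 15627
15627 —HB5→ 5^(5 + 1) + 2 —bump→ 6^(6 + 1) + 2 = 279938 —(−1)→ 279937
279937 —HB6→ 6^(6 + 1) + 1 —bump→ 7^(7 + 1) + 1 = 5764802 —(−1)→ 5764801
5764801 —HB7→ 7^(7 + 1) —bump→ 8^(8 + 1) = 134217728 —(−1)→ 134217727

ω^(ω + 1)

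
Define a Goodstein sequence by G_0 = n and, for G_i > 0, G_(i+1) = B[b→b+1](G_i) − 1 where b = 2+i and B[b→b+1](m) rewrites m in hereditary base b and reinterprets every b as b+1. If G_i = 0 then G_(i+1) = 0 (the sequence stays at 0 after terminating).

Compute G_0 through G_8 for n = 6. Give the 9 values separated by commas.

6, 29, 257, 3125, 46655, 98039, 187243, 332147, 555551

[0] 6 ≡ 2^2 + 2 (base 2). Lift 3: 30. −1: 29.
[1] 29 ≡ 3^3 + 2 (base 3). Lift 4: 258. −1: 257.
[2] 257 ≡ 4^4 + 1 (base 4). Lift 5: 3126. −1: 3125.
[3] 3125 ≡ 5^5 (base 5). Lift 6: 46656. −1: 46655.
[4] 46655 ≡ 5·6^5 + 5·6^4 + 5·6^3 + 5·6^2 + 5·6 + 5 (base 6). Lift 7: 98040. −1: 98039.
[5] 98039 ≡ 5·7^5 + 5·7^4 + 5·7^3 + 5·7^2 + 5·7 + 4 (base 7). Lift 8: 187244. −1: 187243.
[6] 187243 ≡ 5·8^5 + 5·8^4 + 5·8^3 + 5·8^2 + 5·8 + 3 (base 8). Lift 9: 332148. −1: 332147.
[7] 332147 ≡ 5·9^5 + 5·9^4 + 5·9^3 + 5·9^2 + 5·9 + 2 (base 9). Lift 10: 555552. −1: 555551.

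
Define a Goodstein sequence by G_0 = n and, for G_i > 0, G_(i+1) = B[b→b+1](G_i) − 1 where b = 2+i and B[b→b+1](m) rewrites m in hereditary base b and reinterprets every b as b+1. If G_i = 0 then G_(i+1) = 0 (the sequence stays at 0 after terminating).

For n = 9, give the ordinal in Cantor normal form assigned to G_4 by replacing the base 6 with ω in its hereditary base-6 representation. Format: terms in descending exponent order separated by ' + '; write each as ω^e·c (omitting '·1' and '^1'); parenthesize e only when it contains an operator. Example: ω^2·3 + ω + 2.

ω^ω·3 + ω^3·3 + ω^2·3 + ω·3 + 1

9 —HB2→ 2^(2 + 1) + 1 —bump→ 3^(3 + 1) + 1 = 82 —(−1)→ 81
81 —HB3→ 3^(3 + 1) —bump→ 4^(4 + 1) = 1024 —(−1)→ 1023
1023 —HB4→ 3·4^4 + 3·4^3 + 3·4^2 + 3·4 + 3 —bump→ 3·5^5 + 3·5^3 + 3·5^2 + 3·5 + 3 = 9843 —(−1)→ 9842
9842 —HB5→ 3·5^5 + 3·5^3 + 3·5^2 + 3·5 + 2 —bump→ 3·6^6 + 3·6^3 + 3·6^2 + 3·6 + 2 = 140744 —(−1)→ 140743
140743 —HB6→ 3·6^6 + 3·6^3 + 3·6^2 + 3·6 + 1 —bump→ 3·7^7 + 3·7^3 + 3·7^2 + 3·7 + 1 = 2471827 —(−1)→ 2471826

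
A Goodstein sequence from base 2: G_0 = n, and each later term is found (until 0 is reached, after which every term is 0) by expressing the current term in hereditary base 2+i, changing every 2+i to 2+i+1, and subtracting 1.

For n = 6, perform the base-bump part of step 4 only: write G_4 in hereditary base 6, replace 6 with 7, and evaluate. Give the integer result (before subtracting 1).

98040

base 2: 6 = 2^2 + 2; at 3: 3^3 + 3 = 30; next = 29
base 3: 29 = 3^3 + 2; at 4: 4^4 + 2 = 258; next = 257
base 4: 257 = 4^4 + 1; at 5: 5^5 + 1 = 3126; next = 3125
base 5: 3125 = 5^5; at 6: 6^6 = 46656; next = 46655
base 6: 46655 = 5·6^5 + 5·6^4 + 5·6^3 + 5·6^2 + 5·6 + 5; at 7: 5·7^5 + 5·7^4 + 5·7^3 + 5·7^2 + 5·7 + 5 = 98040; next = 98039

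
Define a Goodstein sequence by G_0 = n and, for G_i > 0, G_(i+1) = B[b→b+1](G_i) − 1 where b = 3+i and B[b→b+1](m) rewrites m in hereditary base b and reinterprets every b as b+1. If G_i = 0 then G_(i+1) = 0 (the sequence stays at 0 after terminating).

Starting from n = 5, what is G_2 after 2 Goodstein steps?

step 0: 5 = 3 + 2; sub 4 for 3: 4 + 2; = 6; G_1 = 6−1 = 5
step 1: 5 = 4 + 1; sub 5 for 4: 5 + 1; = 6; G_2 = 6−1 = 5
step 2: 5 = 5; sub 6 for 5: 6; = 6; G_3 = 6−1 = 5

5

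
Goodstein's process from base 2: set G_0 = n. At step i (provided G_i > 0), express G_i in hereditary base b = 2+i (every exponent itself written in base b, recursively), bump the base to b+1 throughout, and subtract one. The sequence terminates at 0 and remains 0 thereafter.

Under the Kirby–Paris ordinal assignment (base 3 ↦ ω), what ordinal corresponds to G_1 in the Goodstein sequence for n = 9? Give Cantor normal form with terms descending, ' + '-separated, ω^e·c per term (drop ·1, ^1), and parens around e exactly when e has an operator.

(0) 9|_2 = 2^(2 + 1) + 1 ↦ 3^(3 + 1) + 1|_3 = 82 ⇒ 81
(1) 81|_3 = 3^(3 + 1) ↦ 4^(4 + 1)|_4 = 1024 ⇒ 1023

ω^(ω + 1)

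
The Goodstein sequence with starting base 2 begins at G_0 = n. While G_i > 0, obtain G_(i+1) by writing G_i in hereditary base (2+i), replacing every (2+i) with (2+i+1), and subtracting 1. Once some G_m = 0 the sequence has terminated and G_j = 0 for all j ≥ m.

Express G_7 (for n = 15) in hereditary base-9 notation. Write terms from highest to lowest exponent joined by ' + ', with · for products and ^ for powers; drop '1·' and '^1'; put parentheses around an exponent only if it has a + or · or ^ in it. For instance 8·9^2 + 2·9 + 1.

9^(9 + 1) + 7·9^7 + 7·9^6 + 7·9^5 + 7·9^4 + 7·9^3 + 7·9^2 + 7·9 + 6

G_0=15  [base 2] 2^(2 + 1) + 2^2 + 2 + 1  →[2↦3]→  3^(3 + 1) + 3^3 + 3 + 1 = 112  −1 ⇒ G_1=111
G_1=111  [base 3] 3^(3 + 1) + 3^3 + 3  →[3↦4]→  4^(4 + 1) + 4^4 + 4 = 1284  −1 ⇒ G_2=1283
G_2=1283  [base 4] 4^(4 + 1) + 4^4 + 3  →[4↦5]→  5^(5 + 1) + 5^5 + 3 = 18753  −1 ⇒ G_3=18752
G_3=18752  [base 5] 5^(5 + 1) + 5^5 + 2  →[5↦6]→  6^(6 + 1) + 6^6 + 2 = 326594  −1 ⇒ G_4=326593
G_4=326593  [base 6] 6^(6 + 1) + 6^6 + 1  →[6↦7]→  7^(7 + 1) + 7^7 + 1 = 6588345  −1 ⇒ G_5=6588344
G_5=6588344  [base 7] 7^(7 + 1) + 7^7  →[7↦8]→  8^(8 + 1) + 8^8 = 150994944  −1 ⇒ G_6=150994943
G_6=150994943  [base 8] 8^(8 + 1) + 7·8^7 + 7·8^6 + 7·8^5 + 7·8^4 + 7·8^3 + 7·8^2 + 7·8 + 7  →[8↦9]→  9^(9 + 1) + 7·9^7 + 7·9^6 + 7·9^5 + 7·9^4 + 7·9^3 + 7·9^2 + 7·9 + 7 = 3524450281  −1 ⇒ G_7=3524450280
G_7=3524450280  [base 9] 9^(9 + 1) + 7·9^7 + 7·9^6 + 7·9^5 + 7·9^4 + 7·9^3 + 7·9^2 + 7·9 + 6  →[9↦10]→  10^(10 + 1) + 7·10^7 + 7·10^6 + 7·10^5 + 7·10^4 + 7·10^3 + 7·10^2 + 7·10 + 6 = 100077777776  −1 ⇒ G_8=100077777775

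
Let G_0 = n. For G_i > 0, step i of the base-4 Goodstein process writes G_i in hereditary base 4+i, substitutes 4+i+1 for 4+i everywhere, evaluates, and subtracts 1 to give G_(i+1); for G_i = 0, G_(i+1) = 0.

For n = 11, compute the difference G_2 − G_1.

i=0: 11 = 2·4 + 3 (b=4); 4→5: 2·5 + 3 = 13; 13−1 = 12
i=1: 12 = 2·5 + 2 (b=5); 5→6: 2·6 + 2 = 14; 14−1 = 13

1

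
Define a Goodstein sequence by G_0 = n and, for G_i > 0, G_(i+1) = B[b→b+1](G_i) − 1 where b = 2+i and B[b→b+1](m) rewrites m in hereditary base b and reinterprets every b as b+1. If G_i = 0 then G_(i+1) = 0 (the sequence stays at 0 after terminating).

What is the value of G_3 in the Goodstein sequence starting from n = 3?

2

G_0 = 3. HB_2(3) = 2 + 1. Bump = 4. G_1 = 3.
G_1 = 3. HB_3(3) = 3. Bump = 4. G_2 = 3.
G_2 = 3. HB_4(3) = 3. Bump = 3. G_3 = 2.
G_3 = 2. HB_5(2) = 2. Bump = 2. G_4 = 1.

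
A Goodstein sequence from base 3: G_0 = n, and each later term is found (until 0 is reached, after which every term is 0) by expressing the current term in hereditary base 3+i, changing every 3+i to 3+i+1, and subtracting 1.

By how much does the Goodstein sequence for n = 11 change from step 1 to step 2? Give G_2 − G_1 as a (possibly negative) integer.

(0) 11|_3 = 3^2 + 2 ↦ 4^2 + 2|_4 = 18 ⇒ 17
(1) 17|_4 = 4^2 + 1 ↦ 5^2 + 1|_5 = 26 ⇒ 25

8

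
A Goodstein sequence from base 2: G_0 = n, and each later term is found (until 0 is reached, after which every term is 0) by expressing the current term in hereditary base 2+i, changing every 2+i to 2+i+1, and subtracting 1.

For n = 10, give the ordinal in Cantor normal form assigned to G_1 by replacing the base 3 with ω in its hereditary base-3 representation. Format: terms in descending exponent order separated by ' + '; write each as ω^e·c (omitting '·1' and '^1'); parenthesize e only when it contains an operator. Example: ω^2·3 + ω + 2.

ω^(ω + 1) + 2

base 2: 10 = 2^(2 + 1) + 2; at 3: 3^(3 + 1) + 3 = 84; next = 83
base 3: 83 = 3^(3 + 1) + 2; at 4: 4^(4 + 1) + 2 = 1026; next = 1025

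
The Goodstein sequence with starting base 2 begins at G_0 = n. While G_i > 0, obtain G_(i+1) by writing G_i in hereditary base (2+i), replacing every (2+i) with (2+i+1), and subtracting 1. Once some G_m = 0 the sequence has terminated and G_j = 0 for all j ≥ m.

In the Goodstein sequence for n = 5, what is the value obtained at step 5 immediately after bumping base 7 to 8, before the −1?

[0] 5 ≡ 2^2 + 1 (base 2). Lift 3: 28. −1: 27.
[1] 27 ≡ 3^3 (base 3). Lift 4: 256. −1: 255.
[2] 255 ≡ 3·4^3 + 3·4^2 + 3·4 + 3 (base 4). Lift 5: 468. −1: 467.
[3] 467 ≡ 3·5^3 + 3·5^2 + 3·5 + 2 (base 5). Lift 6: 776. −1: 775.
[4] 775 ≡ 3·6^3 + 3·6^2 + 3·6 + 1 (base 6). Lift 7: 1198. −1: 1197.
[5] 1197 ≡ 3·7^3 + 3·7^2 + 3·7 (base 7). Lift 8: 1752. −1: 1751.

1752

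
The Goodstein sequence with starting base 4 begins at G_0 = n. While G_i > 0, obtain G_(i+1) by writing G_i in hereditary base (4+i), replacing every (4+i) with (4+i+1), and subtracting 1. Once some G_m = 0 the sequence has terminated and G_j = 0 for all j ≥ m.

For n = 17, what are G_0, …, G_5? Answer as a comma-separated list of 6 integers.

17, 25, 35, 39, 43, 47

(0) 17|_4 = 4^2 + 1 ↦ 5^2 + 1|_5 = 26 ⇒ 25
(1) 25|_5 = 5^2 ↦ 6^2|_6 = 36 ⇒ 35
(2) 35|_6 = 5·6 + 5 ↦ 5·7 + 5|_7 = 40 ⇒ 39
(3) 39|_7 = 5·7 + 4 ↦ 5·8 + 4|_8 = 44 ⇒ 43
(4) 43|_8 = 5·8 + 3 ↦ 5·9 + 3|_9 = 48 ⇒ 47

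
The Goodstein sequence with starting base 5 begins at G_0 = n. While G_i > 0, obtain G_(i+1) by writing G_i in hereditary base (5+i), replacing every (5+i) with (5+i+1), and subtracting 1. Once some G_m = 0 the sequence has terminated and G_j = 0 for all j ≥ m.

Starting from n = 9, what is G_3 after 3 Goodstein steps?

9

(0) 9|_5 = 5 + 4 ↦ 6 + 4|_6 = 10 ⇒ 9
(1) 9|_6 = 6 + 3 ↦ 7 + 3|_7 = 10 ⇒ 9
(2) 9|_7 = 7 + 2 ↦ 8 + 2|_8 = 10 ⇒ 9
(3) 9|_8 = 8 + 1 ↦ 9 + 1|_9 = 10 ⇒ 9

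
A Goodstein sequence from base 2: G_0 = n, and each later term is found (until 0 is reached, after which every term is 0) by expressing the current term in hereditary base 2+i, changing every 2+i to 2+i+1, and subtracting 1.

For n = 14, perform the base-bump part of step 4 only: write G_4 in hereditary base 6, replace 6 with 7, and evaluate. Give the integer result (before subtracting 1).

5862841

G_0=14  [base 2] 2^(2 + 1) + 2^2 + 2  →[2↦3]→  3^(3 + 1) + 3^3 + 3 = 111  −1 ⇒ G_1=110
G_1=110  [base 3] 3^(3 + 1) + 3^3 + 2  →[3↦4]→  4^(4 + 1) + 4^4 + 2 = 1282  −1 ⇒ G_2=1281
G_2=1281  [base 4] 4^(4 + 1) + 4^4 + 1  →[4↦5]→  5^(5 + 1) + 5^5 + 1 = 18751  −1 ⇒ G_3=18750
G_3=18750  [base 5] 5^(5 + 1) + 5^5  →[5↦6]→  6^(6 + 1) + 6^6 = 326592  −1 ⇒ G_4=326591
G_4=326591  [base 6] 6^(6 + 1) + 5·6^5 + 5·6^4 + 5·6^3 + 5·6^2 + 5·6 + 5  →[6↦7]→  7^(7 + 1) + 5·7^5 + 5·7^4 + 5·7^3 + 5·7^2 + 5·7 + 5 = 5862841  −1 ⇒ G_5=5862840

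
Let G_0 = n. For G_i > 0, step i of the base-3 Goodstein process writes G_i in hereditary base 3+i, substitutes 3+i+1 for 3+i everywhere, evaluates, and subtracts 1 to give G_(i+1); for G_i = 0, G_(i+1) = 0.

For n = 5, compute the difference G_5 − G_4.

5 —HB3→ 3 + 2 —bump→ 4 + 2 = 6 —(−1)→ 5
5 —HB4→ 4 + 1 —bump→ 5 + 1 = 6 —(−1)→ 5
5 —HB5→ 5 —bump→ 6 = 6 —(−1)→ 5
5 —HB6→ 5 —bump→ 5 = 5 —(−1)→ 4
4 —HB7→ 4 —bump→ 4 = 4 —(−1)→ 3

-1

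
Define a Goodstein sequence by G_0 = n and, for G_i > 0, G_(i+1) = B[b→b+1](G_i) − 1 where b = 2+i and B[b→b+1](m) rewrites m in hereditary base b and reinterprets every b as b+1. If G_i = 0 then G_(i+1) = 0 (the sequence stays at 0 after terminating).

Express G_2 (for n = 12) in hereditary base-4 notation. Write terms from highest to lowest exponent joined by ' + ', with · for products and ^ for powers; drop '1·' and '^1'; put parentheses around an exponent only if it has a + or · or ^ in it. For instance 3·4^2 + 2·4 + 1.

4^(4 + 1) + 2·4^2 + 2·4 + 1

12 —HB2→ 2^(2 + 1) + 2^2 —bump→ 3^(3 + 1) + 3^3 = 108 —(−1)→ 107
107 —HB3→ 3^(3 + 1) + 2·3^2 + 2·3 + 2 —bump→ 4^(4 + 1) + 2·4^2 + 2·4 + 2 = 1066 —(−1)→ 1065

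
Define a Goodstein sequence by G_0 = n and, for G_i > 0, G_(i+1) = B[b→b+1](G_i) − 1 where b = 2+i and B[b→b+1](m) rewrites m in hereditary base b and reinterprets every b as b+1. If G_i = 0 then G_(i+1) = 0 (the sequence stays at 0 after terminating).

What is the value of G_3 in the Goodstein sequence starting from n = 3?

base 2: 3 = 2 + 1; at 3: 3 + 1 = 4; next = 3
base 3: 3 = 3; at 4: 4 = 4; next = 3
base 4: 3 = 3; at 5: 3 = 3; next = 2
base 5: 2 = 2; at 6: 2 = 2; next = 1

2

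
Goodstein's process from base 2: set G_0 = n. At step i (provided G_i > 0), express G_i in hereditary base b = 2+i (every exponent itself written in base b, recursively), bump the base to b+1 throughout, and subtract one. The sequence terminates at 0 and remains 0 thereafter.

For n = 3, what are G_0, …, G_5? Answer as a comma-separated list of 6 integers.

G_0=3  [base 2] 2 + 1  →[2↦3]→  3 + 1 = 4  −1 ⇒ G_1=3
G_1=3  [base 3] 3  →[3↦4]→  4 = 4  −1 ⇒ G_2=3
G_2=3  [base 4] 3  →[4↦5]→  3 = 3  −1 ⇒ G_3=2
G_3=2  [base 5] 2  →[5↦6]→  2 = 2  −1 ⇒ G_4=1
G_4=1  [base 6] 1  →[6↦7]→  1 = 1  −1 ⇒ G_5=0

3, 3, 3, 2, 1, 0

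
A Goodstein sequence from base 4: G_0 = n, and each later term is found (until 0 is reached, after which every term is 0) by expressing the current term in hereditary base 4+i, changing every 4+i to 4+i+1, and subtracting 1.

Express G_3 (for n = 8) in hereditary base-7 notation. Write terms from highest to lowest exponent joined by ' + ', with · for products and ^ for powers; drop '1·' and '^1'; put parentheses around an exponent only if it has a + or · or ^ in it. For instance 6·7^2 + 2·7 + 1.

7 + 2

8 —HB4→ 2·4 —bump→ 2·5 = 10 —(−1)→ 9
9 —HB5→ 5 + 4 —bump→ 6 + 4 = 10 —(−1)→ 9
9 —HB6→ 6 + 3 —bump→ 7 + 3 = 10 —(−1)→ 9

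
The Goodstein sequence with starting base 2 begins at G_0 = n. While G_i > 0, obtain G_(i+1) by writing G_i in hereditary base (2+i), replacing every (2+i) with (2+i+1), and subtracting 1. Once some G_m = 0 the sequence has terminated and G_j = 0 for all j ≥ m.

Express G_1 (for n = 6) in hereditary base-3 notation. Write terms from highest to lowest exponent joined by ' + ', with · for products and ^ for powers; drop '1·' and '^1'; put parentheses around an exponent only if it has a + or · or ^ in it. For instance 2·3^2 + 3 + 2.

3^3 + 2

G_0=6  [base 2] 2^2 + 2  →[2↦3]→  3^3 + 3 = 30  −1 ⇒ G_1=29
G_1=29  [base 3] 3^3 + 2  →[3↦4]→  4^4 + 2 = 258  −1 ⇒ G_2=257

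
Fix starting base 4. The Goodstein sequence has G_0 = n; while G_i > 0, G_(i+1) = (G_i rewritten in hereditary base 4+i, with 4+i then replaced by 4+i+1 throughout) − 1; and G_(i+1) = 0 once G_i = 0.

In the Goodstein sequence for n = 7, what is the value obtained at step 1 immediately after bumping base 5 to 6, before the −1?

8

[0] 7 ≡ 4 + 3 (base 4). Lift 5: 8. −1: 7.
[1] 7 ≡ 5 + 2 (base 5). Lift 6: 8. −1: 7.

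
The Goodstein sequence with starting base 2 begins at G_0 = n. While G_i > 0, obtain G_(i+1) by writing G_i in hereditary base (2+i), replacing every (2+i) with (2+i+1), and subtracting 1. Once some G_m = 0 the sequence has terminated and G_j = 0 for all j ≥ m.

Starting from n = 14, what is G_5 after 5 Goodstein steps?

5862840

step 0: 14 = 2^(2 + 1) + 2^2 + 2; sub 3 for 2: 3^(3 + 1) + 3^3 + 3; = 111; G_1 = 111−1 = 110
step 1: 110 = 3^(3 + 1) + 3^3 + 2; sub 4 for 3: 4^(4 + 1) + 4^4 + 2; = 1282; G_2 = 1282−1 = 1281
step 2: 1281 = 4^(4 + 1) + 4^4 + 1; sub 5 for 4: 5^(5 + 1) + 5^5 + 1; = 18751; G_3 = 18751−1 = 18750
step 3: 18750 = 5^(5 + 1) + 5^5; sub 6 for 5: 6^(6 + 1) + 6^6; = 326592; G_4 = 326592−1 = 326591
step 4: 326591 = 6^(6 + 1) + 5·6^5 + 5·6^4 + 5·6^3 + 5·6^2 + 5·6 + 5; sub 7 for 6: 7^(7 + 1) + 5·7^5 + 5·7^4 + 5·7^3 + 5·7^2 + 5·7 + 5; = 5862841; G_5 = 5862841−1 = 5862840
step 5: 5862840 = 7^(7 + 1) + 5·7^5 + 5·7^4 + 5·7^3 + 5·7^2 + 5·7 + 4; sub 8 for 7: 8^(8 + 1) + 5·8^5 + 5·8^4 + 5·8^3 + 5·8^2 + 5·8 + 4; = 134404972; G_6 = 134404972−1 = 134404971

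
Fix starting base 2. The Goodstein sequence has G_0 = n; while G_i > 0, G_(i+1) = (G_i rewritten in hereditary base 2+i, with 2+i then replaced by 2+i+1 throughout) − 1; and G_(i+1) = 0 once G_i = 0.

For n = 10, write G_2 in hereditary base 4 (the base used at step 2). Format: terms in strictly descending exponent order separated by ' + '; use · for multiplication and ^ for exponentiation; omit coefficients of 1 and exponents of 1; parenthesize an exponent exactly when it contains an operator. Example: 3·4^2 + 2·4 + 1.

4^(4 + 1) + 1

base 2: 10 = 2^(2 + 1) + 2; at 3: 3^(3 + 1) + 3 = 84; next = 83
base 3: 83 = 3^(3 + 1) + 2; at 4: 4^(4 + 1) + 2 = 1026; next = 1025
base 4: 1025 = 4^(4 + 1) + 1; at 5: 5^(5 + 1) + 1 = 15626; next = 15625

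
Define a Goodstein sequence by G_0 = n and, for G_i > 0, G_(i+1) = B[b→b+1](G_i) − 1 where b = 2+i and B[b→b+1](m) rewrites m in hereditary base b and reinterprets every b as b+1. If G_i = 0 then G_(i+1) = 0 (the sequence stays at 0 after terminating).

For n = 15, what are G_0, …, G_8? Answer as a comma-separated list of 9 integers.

15, 111, 1283, 18752, 326593, 6588344, 150994943, 3524450280, 100077777775

step 0: 15 = 2^(2 + 1) + 2^2 + 2 + 1; sub 3 for 2: 3^(3 + 1) + 3^3 + 3 + 1; = 112; G_1 = 112−1 = 111
step 1: 111 = 3^(3 + 1) + 3^3 + 3; sub 4 for 3: 4^(4 + 1) + 4^4 + 4; = 1284; G_2 = 1284−1 = 1283
step 2: 1283 = 4^(4 + 1) + 4^4 + 3; sub 5 for 4: 5^(5 + 1) + 5^5 + 3; = 18753; G_3 = 18753−1 = 18752
step 3: 18752 = 5^(5 + 1) + 5^5 + 2; sub 6 for 5: 6^(6 + 1) + 6^6 + 2; = 326594; G_4 = 326594−1 = 326593
step 4: 326593 = 6^(6 + 1) + 6^6 + 1; sub 7 for 6: 7^(7 + 1) + 7^7 + 1; = 6588345; G_5 = 6588345−1 = 6588344
step 5: 6588344 = 7^(7 + 1) + 7^7; sub 8 for 7: 8^(8 + 1) + 8^8; = 150994944; G_6 = 150994944−1 = 150994943
step 6: 150994943 = 8^(8 + 1) + 7·8^7 + 7·8^6 + 7·8^5 + 7·8^4 + 7·8^3 + 7·8^2 + 7·8 + 7; sub 9 for 8: 9^(9 + 1) + 7·9^7 + 7·9^6 + 7·9^5 + 7·9^4 + 7·9^3 + 7·9^2 + 7·9 + 7; = 3524450281; G_7 = 3524450281−1 = 3524450280
step 7: 3524450280 = 9^(9 + 1) + 7·9^7 + 7·9^6 + 7·9^5 + 7·9^4 + 7·9^3 + 7·9^2 + 7·9 + 6; sub 10 for 9: 10^(10 + 1) + 7·10^7 + 7·10^6 + 7·10^5 + 7·10^4 + 7·10^3 + 7·10^2 + 7·10 + 6; = 100077777776; G_8 = 100077777776−1 = 100077777775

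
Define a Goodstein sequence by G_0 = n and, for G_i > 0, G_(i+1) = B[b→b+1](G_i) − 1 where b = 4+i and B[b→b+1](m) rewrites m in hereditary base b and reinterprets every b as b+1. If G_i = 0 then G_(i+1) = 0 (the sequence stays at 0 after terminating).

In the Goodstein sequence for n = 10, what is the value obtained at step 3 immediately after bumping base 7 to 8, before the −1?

14

G_0=10  [base 4] 2·4 + 2  →[4↦5]→  2·5 + 2 = 12  −1 ⇒ G_1=11
G_1=11  [base 5] 2·5 + 1  →[5↦6]→  2·6 + 1 = 13  −1 ⇒ G_2=12
G_2=12  [base 6] 2·6  →[6↦7]→  2·7 = 14  −1 ⇒ G_3=13
G_3=13  [base 7] 7 + 6  →[7↦8]→  8 + 6 = 14  −1 ⇒ G_4=13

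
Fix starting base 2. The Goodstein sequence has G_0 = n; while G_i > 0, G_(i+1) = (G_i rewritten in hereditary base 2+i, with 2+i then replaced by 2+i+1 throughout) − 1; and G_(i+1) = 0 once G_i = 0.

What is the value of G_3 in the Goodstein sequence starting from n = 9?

9842

G_0=9  [base 2] 2^(2 + 1) + 1  →[2↦3]→  3^(3 + 1) + 1 = 82  −1 ⇒ G_1=81
G_1=81  [base 3] 3^(3 + 1)  →[3↦4]→  4^(4 + 1) = 1024  −1 ⇒ G_2=1023
G_2=1023  [base 4] 3·4^4 + 3·4^3 + 3·4^2 + 3·4 + 3  →[4↦5]→  3·5^5 + 3·5^3 + 3·5^2 + 3·5 + 3 = 9843  −1 ⇒ G_3=9842
G_3=9842  [base 5] 3·5^5 + 3·5^3 + 3·5^2 + 3·5 + 2  →[5↦6]→  3·6^6 + 3·6^3 + 3·6^2 + 3·6 + 2 = 140744  −1 ⇒ G_4=140743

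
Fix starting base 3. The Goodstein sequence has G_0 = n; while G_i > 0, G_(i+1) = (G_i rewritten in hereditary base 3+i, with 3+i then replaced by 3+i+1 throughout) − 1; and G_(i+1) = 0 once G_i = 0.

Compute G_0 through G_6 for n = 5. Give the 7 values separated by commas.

5, 5, 5, 5, 4, 3, 2

base 3: 5 = 3 + 2; at 4: 4 + 2 = 6; next = 5
base 4: 5 = 4 + 1; at 5: 5 + 1 = 6; next = 5
base 5: 5 = 5; at 6: 6 = 6; next = 5
base 6: 5 = 5; at 7: 5 = 5; next = 4
base 7: 4 = 4; at 8: 4 = 4; next = 3
base 8: 3 = 3; at 9: 3 = 3; next = 2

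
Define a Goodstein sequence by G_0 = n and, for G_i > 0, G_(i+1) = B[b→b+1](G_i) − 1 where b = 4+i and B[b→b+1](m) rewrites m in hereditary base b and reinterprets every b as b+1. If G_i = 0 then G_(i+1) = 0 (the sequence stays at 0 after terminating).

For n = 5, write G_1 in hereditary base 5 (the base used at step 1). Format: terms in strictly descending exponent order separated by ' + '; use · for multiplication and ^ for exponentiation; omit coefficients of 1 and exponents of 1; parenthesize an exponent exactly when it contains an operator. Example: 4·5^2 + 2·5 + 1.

5

5 —HB4→ 4 + 1 —bump→ 5 + 1 = 6 —(−1)→ 5
5 —HB5→ 5 —bump→ 6 = 6 —(−1)→ 5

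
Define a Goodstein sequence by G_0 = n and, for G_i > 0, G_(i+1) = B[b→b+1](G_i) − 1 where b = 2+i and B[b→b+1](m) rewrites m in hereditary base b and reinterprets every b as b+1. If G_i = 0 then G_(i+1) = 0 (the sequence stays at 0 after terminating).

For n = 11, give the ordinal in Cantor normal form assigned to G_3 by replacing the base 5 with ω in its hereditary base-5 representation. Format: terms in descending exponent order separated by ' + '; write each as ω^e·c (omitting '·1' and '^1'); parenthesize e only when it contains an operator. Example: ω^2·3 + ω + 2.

ω^(ω + 1) + 2

base 2: 11 = 2^(2 + 1) + 2 + 1; at 3: 3^(3 + 1) + 3 + 1 = 85; next = 84
base 3: 84 = 3^(3 + 1) + 3; at 4: 4^(4 + 1) + 4 = 1028; next = 1027
base 4: 1027 = 4^(4 + 1) + 3; at 5: 5^(5 + 1) + 3 = 15628; next = 15627
base 5: 15627 = 5^(5 + 1) + 2; at 6: 6^(6 + 1) + 2 = 279938; next = 279937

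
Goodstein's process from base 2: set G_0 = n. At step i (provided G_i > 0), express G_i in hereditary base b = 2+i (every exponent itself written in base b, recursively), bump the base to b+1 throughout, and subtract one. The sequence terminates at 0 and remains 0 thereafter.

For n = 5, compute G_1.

[0] 5 ≡ 2^2 + 1 (base 2). Lift 3: 28. −1: 27.
[1] 27 ≡ 3^3 (base 3). Lift 4: 256. −1: 255.

27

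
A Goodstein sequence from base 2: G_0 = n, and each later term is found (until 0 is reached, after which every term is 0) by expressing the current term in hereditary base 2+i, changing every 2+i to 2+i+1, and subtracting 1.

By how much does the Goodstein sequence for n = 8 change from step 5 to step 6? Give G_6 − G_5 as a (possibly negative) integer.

31907376

[0] 8 ≡ 2^(2 + 1) (base 2). Lift 3: 81. −1: 80.
[1] 80 ≡ 2·3^3 + 2·3^2 + 2·3 + 2 (base 3). Lift 4: 554. −1: 553.
[2] 553 ≡ 2·4^4 + 2·4^2 + 2·4 + 1 (base 4). Lift 5: 6311. −1: 6310.
[3] 6310 ≡ 2·5^5 + 2·5^2 + 2·5 (base 5). Lift 6: 93396. −1: 93395.
[4] 93395 ≡ 2·6^6 + 2·6^2 + 6 + 5 (base 6). Lift 7: 1647196. −1: 1647195.
[5] 1647195 ≡ 2·7^7 + 2·7^2 + 7 + 4 (base 7). Lift 8: 33554572. −1: 33554571.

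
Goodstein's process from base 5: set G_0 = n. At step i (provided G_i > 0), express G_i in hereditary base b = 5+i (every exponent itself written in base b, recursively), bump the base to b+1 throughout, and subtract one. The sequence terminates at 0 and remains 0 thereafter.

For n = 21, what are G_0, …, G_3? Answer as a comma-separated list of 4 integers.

21, 24, 27, 29

21 —HB5→ 4·5 + 1 —bump→ 4·6 + 1 = 25 —(−1)→ 24
24 —HB6→ 4·6 —bump→ 4·7 = 28 —(−1)→ 27
27 —HB7→ 3·7 + 6 —bump→ 3·8 + 6 = 30 —(−1)→ 29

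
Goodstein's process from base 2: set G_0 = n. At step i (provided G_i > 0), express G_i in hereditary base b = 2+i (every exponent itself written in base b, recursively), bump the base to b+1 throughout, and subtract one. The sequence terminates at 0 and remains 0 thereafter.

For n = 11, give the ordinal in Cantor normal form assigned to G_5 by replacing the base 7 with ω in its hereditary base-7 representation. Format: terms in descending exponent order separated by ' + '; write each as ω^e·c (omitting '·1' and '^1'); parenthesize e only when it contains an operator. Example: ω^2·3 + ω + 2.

ω^(ω + 1)

i=0: 11 = 2^(2 + 1) + 2 + 1 (b=2); 2→3: 3^(3 + 1) + 3 + 1 = 85; 85−1 = 84
i=1: 84 = 3^(3 + 1) + 3 (b=3); 3→4: 4^(4 + 1) + 4 = 1028; 1028−1 = 1027
i=2: 1027 = 4^(4 + 1) + 3 (b=4); 4→5: 5^(5 + 1) + 3 = 15628; 15628−1 = 15627
i=3: 15627 = 5^(5 + 1) + 2 (b=5); 5→6: 6^(6 + 1) + 2 = 279938; 279938−1 = 279937
i=4: 279937 = 6^(6 + 1) + 1 (b=6); 6→7: 7^(7 + 1) + 1 = 5764802; 5764802−1 = 5764801
i=5: 5764801 = 7^(7 + 1) (b=7); 7→8: 8^(8 + 1) = 134217728; 134217728−1 = 134217727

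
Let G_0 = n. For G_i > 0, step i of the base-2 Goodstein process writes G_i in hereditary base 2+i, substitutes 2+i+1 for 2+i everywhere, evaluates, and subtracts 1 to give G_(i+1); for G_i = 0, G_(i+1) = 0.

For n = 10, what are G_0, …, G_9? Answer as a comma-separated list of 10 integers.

i=0: 10 = 2^(2 + 1) + 2 (b=2); 2→3: 3^(3 + 1) + 3 = 84; 84−1 = 83
i=1: 83 = 3^(3 + 1) + 2 (b=3); 3→4: 4^(4 + 1) + 2 = 1026; 1026−1 = 1025
i=2: 1025 = 4^(4 + 1) + 1 (b=4); 4→5: 5^(5 + 1) + 1 = 15626; 15626−1 = 15625
i=3: 15625 = 5^(5 + 1) (b=5); 5→6: 6^(6 + 1) = 279936; 279936−1 = 279935
i=4: 279935 = 5·6^6 + 5·6^5 + 5·6^4 + 5·6^3 + 5·6^2 + 5·6 + 5 (b=6); 6→7: 5·7^7 + 5·7^5 + 5·7^4 + 5·7^3 + 5·7^2 + 5·7 + 5 = 4215755; 4215755−1 = 4215754
i=5: 4215754 = 5·7^7 + 5·7^5 + 5·7^4 + 5·7^3 + 5·7^2 + 5·7 + 4 (b=7); 7→8: 5·8^8 + 5·8^5 + 5·8^4 + 5·8^3 + 5·8^2 + 5·8 + 4 = 84073324; 84073324−1 = 84073323
i=6: 84073323 = 5·8^8 + 5·8^5 + 5·8^4 + 5·8^3 + 5·8^2 + 5·8 + 3 (b=8); 8→9: 5·9^9 + 5·9^5 + 5·9^4 + 5·9^3 + 5·9^2 + 5·9 + 3 = 1937434593; 1937434593−1 = 1937434592
i=7: 1937434592 = 5·9^9 + 5·9^5 + 5·9^4 + 5·9^3 + 5·9^2 + 5·9 + 2 (b=9); 9→10: 5·10^10 + 5·10^5 + 5·10^4 + 5·10^3 + 5·10^2 + 5·10 + 2 = 50000555552; 50000555552−1 = 50000555551
i=8: 50000555551 = 5·10^10 + 5·10^5 + 5·10^4 + 5·10^3 + 5·10^2 + 5·10 + 1 (b=10); 10→11: 5·11^11 + 5·11^5 + 5·11^4 + 5·11^3 + 5·11^2 + 5·11 + 1 = 1426559238831; 1426559238831−1 = 1426559238830

10, 83, 1025, 15625, 279935, 4215754, 84073323, 1937434592, 50000555551, 1426559238830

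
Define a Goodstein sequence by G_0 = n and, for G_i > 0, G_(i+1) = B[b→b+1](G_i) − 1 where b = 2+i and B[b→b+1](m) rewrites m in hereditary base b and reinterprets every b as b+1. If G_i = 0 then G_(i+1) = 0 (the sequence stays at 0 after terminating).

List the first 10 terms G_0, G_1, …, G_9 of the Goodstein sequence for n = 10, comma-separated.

10, 83, 1025, 15625, 279935, 4215754, 84073323, 1937434592, 50000555551, 1426559238830

G_0 = 10. HB_2(10) = 2^(2 + 1) + 2. Bump = 84. G_1 = 83.
G_1 = 83. HB_3(83) = 3^(3 + 1) + 2. Bump = 1026. G_2 = 1025.
G_2 = 1025. HB_4(1025) = 4^(4 + 1) + 1. Bump = 15626. G_3 = 15625.
G_3 = 15625. HB_5(15625) = 5^(5 + 1). Bump = 279936. G_4 = 279935.
G_4 = 279935. HB_6(279935) = 5·6^6 + 5·6^5 + 5·6^4 + 5·6^3 + 5·6^2 + 5·6 + 5. Bump = 4215755. G_5 = 4215754.
G_5 = 4215754. HB_7(4215754) = 5·7^7 + 5·7^5 + 5·7^4 + 5·7^3 + 5·7^2 + 5·7 + 4. Bump = 84073324. G_6 = 84073323.
G_6 = 84073323. HB_8(84073323) = 5·8^8 + 5·8^5 + 5·8^4 + 5·8^3 + 5·8^2 + 5·8 + 3. Bump = 1937434593. G_7 = 1937434592.
G_7 = 1937434592. HB_9(1937434592) = 5·9^9 + 5·9^5 + 5·9^4 + 5·9^3 + 5·9^2 + 5·9 + 2. Bump = 50000555552. G_8 = 50000555551.
G_8 = 50000555551. HB_10(50000555551) = 5·10^10 + 5·10^5 + 5·10^4 + 5·10^3 + 5·10^2 + 5·10 + 1. Bump = 1426559238831. G_9 = 1426559238830.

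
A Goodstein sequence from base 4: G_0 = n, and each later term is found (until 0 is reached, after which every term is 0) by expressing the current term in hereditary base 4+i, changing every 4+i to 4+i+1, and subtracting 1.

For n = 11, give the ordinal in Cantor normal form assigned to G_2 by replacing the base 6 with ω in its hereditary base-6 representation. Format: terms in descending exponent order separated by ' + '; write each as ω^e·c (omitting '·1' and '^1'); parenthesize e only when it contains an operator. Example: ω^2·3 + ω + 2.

11 —HB4→ 2·4 + 3 —bump→ 2·5 + 3 = 13 —(−1)→ 12
12 —HB5→ 2·5 + 2 —bump→ 2·6 + 2 = 14 —(−1)→ 13
13 —HB6→ 2·6 + 1 —bump→ 2·7 + 1 = 15 —(−1)→ 14

ω·2 + 1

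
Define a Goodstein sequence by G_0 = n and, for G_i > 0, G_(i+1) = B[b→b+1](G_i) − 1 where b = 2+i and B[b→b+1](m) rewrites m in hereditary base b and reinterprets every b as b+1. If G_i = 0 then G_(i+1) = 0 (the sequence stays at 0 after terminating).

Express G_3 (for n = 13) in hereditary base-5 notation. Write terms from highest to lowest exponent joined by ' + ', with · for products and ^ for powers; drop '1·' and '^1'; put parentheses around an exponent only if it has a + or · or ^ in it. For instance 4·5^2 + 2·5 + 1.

G_0=13  [base 2] 2^(2 + 1) + 2^2 + 1  →[2↦3]→  3^(3 + 1) + 3^3 + 1 = 109  −1 ⇒ G_1=108
G_1=108  [base 3] 3^(3 + 1) + 3^3  →[3↦4]→  4^(4 + 1) + 4^4 = 1280  −1 ⇒ G_2=1279
G_2=1279  [base 4] 4^(4 + 1) + 3·4^3 + 3·4^2 + 3·4 + 3  →[4↦5]→  5^(5 + 1) + 3·5^3 + 3·5^2 + 3·5 + 3 = 16093  −1 ⇒ G_3=16092
G_3=16092  [base 5] 5^(5 + 1) + 3·5^3 + 3·5^2 + 3·5 + 2  →[5↦6]→  6^(6 + 1) + 3·6^3 + 3·6^2 + 3·6 + 2 = 280712  −1 ⇒ G_4=280711

5^(5 + 1) + 3·5^3 + 3·5^2 + 3·5 + 2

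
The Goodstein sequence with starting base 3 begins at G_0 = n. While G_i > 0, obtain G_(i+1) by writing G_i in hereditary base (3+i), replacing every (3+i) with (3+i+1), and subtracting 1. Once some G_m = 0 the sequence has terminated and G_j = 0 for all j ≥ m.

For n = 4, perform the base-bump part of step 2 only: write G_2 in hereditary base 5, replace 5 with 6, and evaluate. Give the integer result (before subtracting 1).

[0] 4 ≡ 3 + 1 (base 3). Lift 4: 5. −1: 4.
[1] 4 ≡ 4 (base 4). Lift 5: 5. −1: 4.
[2] 4 ≡ 4 (base 5). Lift 6: 4. −1: 3.

4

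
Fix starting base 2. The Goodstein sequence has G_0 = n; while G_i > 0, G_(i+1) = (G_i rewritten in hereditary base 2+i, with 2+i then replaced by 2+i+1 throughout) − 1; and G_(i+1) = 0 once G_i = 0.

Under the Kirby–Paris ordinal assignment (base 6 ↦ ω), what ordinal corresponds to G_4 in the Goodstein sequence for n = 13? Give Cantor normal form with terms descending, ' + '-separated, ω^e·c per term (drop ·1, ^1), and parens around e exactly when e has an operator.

ω^(ω + 1) + ω^3·3 + ω^2·3 + ω·3 + 1

13 —HB2→ 2^(2 + 1) + 2^2 + 1 —bump→ 3^(3 + 1) + 3^3 + 1 = 109 —(−1)→ 108
108 —HB3→ 3^(3 + 1) + 3^3 —bump→ 4^(4 + 1) + 4^4 = 1280 —(−1)→ 1279
1279 —HB4→ 4^(4 + 1) + 3·4^3 + 3·4^2 + 3·4 + 3 —bump→ 5^(5 + 1) + 3·5^3 + 3·5^2 + 3·5 + 3 = 16093 —(−1)→ 16092
16092 —HB5→ 5^(5 + 1) + 3·5^3 + 3·5^2 + 3·5 + 2 —bump→ 6^(6 + 1) + 3·6^3 + 3·6^2 + 3·6 + 2 = 280712 —(−1)→ 280711
280711 —HB6→ 6^(6 + 1) + 3·6^3 + 3·6^2 + 3·6 + 1 —bump→ 7^(7 + 1) + 3·7^3 + 3·7^2 + 3·7 + 1 = 5765999 —(−1)→ 5765998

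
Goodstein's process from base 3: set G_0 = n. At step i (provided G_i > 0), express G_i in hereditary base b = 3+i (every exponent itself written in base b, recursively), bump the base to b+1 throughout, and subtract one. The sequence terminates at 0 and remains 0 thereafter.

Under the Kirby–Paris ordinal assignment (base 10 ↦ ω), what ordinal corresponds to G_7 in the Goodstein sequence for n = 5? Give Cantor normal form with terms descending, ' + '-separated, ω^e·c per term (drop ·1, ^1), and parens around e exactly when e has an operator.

base 3: 5 = 3 + 2; at 4: 4 + 2 = 6; next = 5
base 4: 5 = 4 + 1; at 5: 5 + 1 = 6; next = 5
base 5: 5 = 5; at 6: 6 = 6; next = 5
base 6: 5 = 5; at 7: 5 = 5; next = 4
base 7: 4 = 4; at 8: 4 = 4; next = 3
base 8: 3 = 3; at 9: 3 = 3; next = 2
base 9: 2 = 2; at 10: 2 = 2; next = 1
base 10: 1 = 1; at 11: 1 = 1; next = 0

1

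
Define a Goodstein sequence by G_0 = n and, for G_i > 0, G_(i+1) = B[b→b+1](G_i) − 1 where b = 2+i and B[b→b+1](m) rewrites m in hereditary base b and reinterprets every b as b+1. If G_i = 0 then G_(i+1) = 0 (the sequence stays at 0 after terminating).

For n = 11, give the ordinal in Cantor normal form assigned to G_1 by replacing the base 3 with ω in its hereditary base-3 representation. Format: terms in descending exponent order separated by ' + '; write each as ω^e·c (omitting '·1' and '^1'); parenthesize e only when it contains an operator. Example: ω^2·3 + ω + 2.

G_0=11  [base 2] 2^(2 + 1) + 2 + 1  →[2↦3]→  3^(3 + 1) + 3 + 1 = 85  −1 ⇒ G_1=84
G_1=84  [base 3] 3^(3 + 1) + 3  →[3↦4]→  4^(4 + 1) + 4 = 1028  −1 ⇒ G_2=1027

ω^(ω + 1) + ω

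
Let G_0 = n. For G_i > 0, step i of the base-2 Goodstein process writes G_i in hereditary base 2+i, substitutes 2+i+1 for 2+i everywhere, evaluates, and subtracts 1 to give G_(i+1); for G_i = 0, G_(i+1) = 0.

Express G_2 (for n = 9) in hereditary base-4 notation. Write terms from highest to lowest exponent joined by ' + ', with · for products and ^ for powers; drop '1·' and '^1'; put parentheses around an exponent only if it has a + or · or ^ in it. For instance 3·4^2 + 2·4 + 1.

3·4^4 + 3·4^3 + 3·4^2 + 3·4 + 3

i=0: 9 = 2^(2 + 1) + 1 (b=2); 2→3: 3^(3 + 1) + 1 = 82; 82−1 = 81
i=1: 81 = 3^(3 + 1) (b=3); 3→4: 4^(4 + 1) = 1024; 1024−1 = 1023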